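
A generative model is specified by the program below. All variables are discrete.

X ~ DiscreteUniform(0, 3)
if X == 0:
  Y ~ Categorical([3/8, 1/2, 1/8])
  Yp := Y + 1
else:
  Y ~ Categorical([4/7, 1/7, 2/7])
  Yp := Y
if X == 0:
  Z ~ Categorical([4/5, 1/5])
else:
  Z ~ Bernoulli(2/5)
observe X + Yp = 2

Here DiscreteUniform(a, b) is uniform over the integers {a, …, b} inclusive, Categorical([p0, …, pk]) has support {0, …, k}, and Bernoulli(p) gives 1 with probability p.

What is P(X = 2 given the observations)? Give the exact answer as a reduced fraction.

Enumerate traces; 6 have nonzero weight after conditioning:
  (X=0, Y=1, Z=0) weight 1/10
  (X=0, Y=1, Z=1) weight 1/40
  (X=1, Y=1, Z=0) weight 3/140
  (X=1, Y=1, Z=1) weight 1/70
  (X=2, Y=0, Z=0) weight 3/35
  (X=2, Y=0, Z=1) weight 2/35
Group by X:
  weight(X=0) = 1/8
  weight(X=1) = 1/28
  weight(X=2) = 1/7
Total weight = 1/8 + 1/28 + 1/7 = 17/56
P(X=0 | obs) = 1/8 / 17/56 = 7/17
P(X=1 | obs) = 1/28 / 17/56 = 2/17
P(X=2 | obs) = 1/7 / 17/56 = 8/17

P(X = 2 | obs) = 8/17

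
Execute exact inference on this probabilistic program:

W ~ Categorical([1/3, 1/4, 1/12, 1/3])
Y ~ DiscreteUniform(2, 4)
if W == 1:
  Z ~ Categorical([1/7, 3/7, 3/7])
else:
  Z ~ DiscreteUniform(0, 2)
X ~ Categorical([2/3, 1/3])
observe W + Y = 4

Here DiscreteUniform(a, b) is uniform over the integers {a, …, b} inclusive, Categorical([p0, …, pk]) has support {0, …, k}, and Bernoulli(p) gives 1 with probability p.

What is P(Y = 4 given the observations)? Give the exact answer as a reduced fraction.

P(Y = 4 | obs) = 1/2

Enumerate traces; 18 have nonzero weight after conditioning:
  (W=0, Y=4, Z=0, X=0) weight 2/81
  (W=0, Y=4, Z=0, X=1) weight 1/81
  (W=0, Y=4, Z=1, X=0) weight 2/81
  (W=0, Y=4, Z=1, X=1) weight 1/81
  (W=0, Y=4, Z=2, X=0) weight 2/81
  (W=0, Y=4, Z=2, X=1) weight 1/81
  (W=1, Y=3, Z=0, X=0) weight 1/126
  (W=1, Y=3, Z=0, X=1) weight 1/252
  (W=2, Y=2, Z=0, X=0) weight 1/162
  … 9 more
Group by Y:
  weight(Y=2) = 1/36
  weight(Y=3) = 1/12
  weight(Y=4) = 1/9
Total weight = 1/36 + 1/12 + 1/9 = 2/9
P(Y=2 | obs) = 1/36 / 2/9 = 1/8
P(Y=3 | obs) = 1/12 / 2/9 = 3/8
P(Y=4 | obs) = 1/9 / 2/9 = 1/2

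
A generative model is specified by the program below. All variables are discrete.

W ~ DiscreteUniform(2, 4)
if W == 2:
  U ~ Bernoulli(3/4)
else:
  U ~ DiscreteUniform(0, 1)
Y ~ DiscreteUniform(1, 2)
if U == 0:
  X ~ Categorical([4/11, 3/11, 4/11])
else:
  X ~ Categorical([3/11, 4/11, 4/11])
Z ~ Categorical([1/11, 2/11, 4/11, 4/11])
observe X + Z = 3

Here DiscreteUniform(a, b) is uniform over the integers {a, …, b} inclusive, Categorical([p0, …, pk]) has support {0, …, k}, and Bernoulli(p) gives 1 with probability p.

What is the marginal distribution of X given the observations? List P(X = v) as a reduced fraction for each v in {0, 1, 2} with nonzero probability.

P(X=0) = 41/108, P(X=1) = 43/108, P(X=2) = 2/9

Enumerate traces; 36 have nonzero weight after conditioning:
  (W=2, U=0, Y=1, X=0, Z=3) weight 2/363
  (W=2, U=0, Y=1, X=1, Z=2) weight 1/242
  (W=2, U=0, Y=1, X=2, Z=1) weight 1/363
  (W=2, U=0, Y=2, X=0, Z=3) weight 2/363
  (W=2, U=0, Y=2, X=1, Z=2) weight 1/242
  (W=2, U=0, Y=2, X=2, Z=1) weight 1/363
  (W=2, U=1, Y=1, X=0, Z=3) weight 3/242
  (W=2, U=1, Y=1, X=1, Z=2) weight 2/121
  … 28 more
Group by X:
  weight(X=0) = 41/363
  weight(X=1) = 43/363
  weight(X=2) = 8/121
Total weight = 41/363 + 43/363 + 8/121 = 36/121
P(X=0 | obs) = 41/363 / 36/121 = 41/108
P(X=1 | obs) = 43/363 / 36/121 = 43/108
P(X=2 | obs) = 8/121 / 36/121 = 2/9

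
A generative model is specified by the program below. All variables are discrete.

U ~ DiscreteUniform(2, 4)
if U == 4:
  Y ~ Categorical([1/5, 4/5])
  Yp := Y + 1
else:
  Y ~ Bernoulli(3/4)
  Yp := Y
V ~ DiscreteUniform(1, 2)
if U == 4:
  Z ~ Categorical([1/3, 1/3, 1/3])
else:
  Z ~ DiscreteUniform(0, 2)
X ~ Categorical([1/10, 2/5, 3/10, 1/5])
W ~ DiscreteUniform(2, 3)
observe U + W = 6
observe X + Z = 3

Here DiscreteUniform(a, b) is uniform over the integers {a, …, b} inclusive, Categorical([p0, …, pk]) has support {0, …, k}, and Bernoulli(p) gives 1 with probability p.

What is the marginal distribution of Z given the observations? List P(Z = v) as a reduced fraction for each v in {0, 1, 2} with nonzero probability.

Enumerate traces; 24 have nonzero weight after conditioning:
  (U=3, Y=0, V=1, Z=0, X=3, W=3) weight 1/720
  (U=3, Y=0, V=1, Z=1, X=2, W=3) weight 1/480
  (U=3, Y=0, V=1, Z=2, X=1, W=3) weight 1/360
  (U=3, Y=0, V=2, Z=0, X=3, W=3) weight 1/720
  (U=3, Y=0, V=2, Z=1, X=2, W=3) weight 1/480
  (U=3, Y=0, V=2, Z=2, X=1, W=3) weight 1/360
  (U=3, Y=1, V=1, Z=0, X=3, W=3) weight 1/240
  (U=3, Y=1, V=1, Z=1, X=2, W=3) weight 1/160
  … 16 more
Group by Z:
  weight(Z=0) = 1/45
  weight(Z=1) = 1/30
  weight(Z=2) = 2/45
Total weight = 1/45 + 1/30 + 2/45 = 1/10
P(Z=0 | obs) = 1/45 / 1/10 = 2/9
P(Z=1 | obs) = 1/30 / 1/10 = 1/3
P(Z=2 | obs) = 2/45 / 1/10 = 4/9

P(Z=0) = 2/9, P(Z=1) = 1/3, P(Z=2) = 4/9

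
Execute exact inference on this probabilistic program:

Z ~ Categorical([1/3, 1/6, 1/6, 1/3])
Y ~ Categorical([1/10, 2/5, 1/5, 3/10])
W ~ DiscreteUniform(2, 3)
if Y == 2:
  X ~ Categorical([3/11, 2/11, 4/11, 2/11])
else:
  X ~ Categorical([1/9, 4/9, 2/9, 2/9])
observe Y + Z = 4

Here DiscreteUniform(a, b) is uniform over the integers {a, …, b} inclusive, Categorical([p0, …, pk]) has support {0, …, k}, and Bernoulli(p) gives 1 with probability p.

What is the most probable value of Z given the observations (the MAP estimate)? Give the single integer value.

argmax_v P(Z = v | obs) = 3

Enumerate traces; 24 have nonzero weight after conditioning:
  (Z=1, Y=3, W=2, X=0) weight 1/360
  (Z=1, Y=3, W=2, X=1) weight 1/90
  (Z=1, Y=3, W=2, X=2) weight 1/180
  (Z=1, Y=3, W=2, X=3) weight 1/180
  (Z=1, Y=3, W=3, X=0) weight 1/360
  (Z=1, Y=3, W=3, X=1) weight 1/90
  (Z=1, Y=3, W=3, X=2) weight 1/180
  (Z=1, Y=3, W=3, X=3) weight 1/180
  (Z=2, Y=2, W=2, X=0) weight 1/220
  (Z=3, Y=1, W=2, X=0) weight 1/135
  … 14 more
Group by Z:
  weight(Z=1) = 1/20
  weight(Z=2) = 1/30
  weight(Z=3) = 2/15
Total weight = 1/20 + 1/30 + 2/15 = 13/60
P(Z=1 | obs) = 1/20 / 13/60 = 3/13
P(Z=2 | obs) = 1/30 / 13/60 = 2/13
P(Z=3 | obs) = 2/15 / 13/60 = 8/13
argmax = 3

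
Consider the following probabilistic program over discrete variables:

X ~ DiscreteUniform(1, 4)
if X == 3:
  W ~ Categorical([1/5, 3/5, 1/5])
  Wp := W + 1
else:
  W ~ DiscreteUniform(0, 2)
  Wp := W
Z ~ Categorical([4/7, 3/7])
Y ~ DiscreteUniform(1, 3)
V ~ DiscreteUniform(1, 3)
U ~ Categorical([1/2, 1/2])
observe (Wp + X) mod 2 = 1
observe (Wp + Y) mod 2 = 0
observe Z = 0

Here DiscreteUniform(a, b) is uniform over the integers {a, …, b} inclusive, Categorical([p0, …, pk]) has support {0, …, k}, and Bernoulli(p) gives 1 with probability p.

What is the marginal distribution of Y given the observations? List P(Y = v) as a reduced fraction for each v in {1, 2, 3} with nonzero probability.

Enumerate traces; 42 have nonzero weight after conditioning:
  (X=1, W=0, Z=0, Y=2, V=1, U=0) weight 1/378
  (X=1, W=0, Z=0, Y=2, V=1, U=1) weight 1/378
  (X=1, W=0, Z=0, Y=2, V=2, U=0) weight 1/378
  (X=1, W=0, Z=0, Y=2, V=2, U=1) weight 1/378
  (X=1, W=0, Z=0, Y=2, V=3, U=0) weight 1/378
  (X=1, W=0, Z=0, Y=2, V=3, U=1) weight 1/378
  (X=1, W=2, Z=0, Y=2, V=1, U=0) weight 1/378
  (X=1, W=2, Z=0, Y=2, V=1, U=1) weight 1/378
  (X=2, W=1, Z=0, Y=1, V=1, U=0) weight 1/378
  (X=2, W=1, Z=0, Y=3, V=1, U=0) weight 1/378
  … 32 more
Group by Y:
  weight(Y=1) = 2/63
  weight(Y=2) = 19/315
  weight(Y=3) = 2/63
Total weight = 2/63 + 19/315 + 2/63 = 13/105
P(Y=1 | obs) = 2/63 / 13/105 = 10/39
P(Y=2 | obs) = 19/315 / 13/105 = 19/39
P(Y=3 | obs) = 2/63 / 13/105 = 10/39

P(Y=1) = 10/39, P(Y=2) = 19/39, P(Y=3) = 10/39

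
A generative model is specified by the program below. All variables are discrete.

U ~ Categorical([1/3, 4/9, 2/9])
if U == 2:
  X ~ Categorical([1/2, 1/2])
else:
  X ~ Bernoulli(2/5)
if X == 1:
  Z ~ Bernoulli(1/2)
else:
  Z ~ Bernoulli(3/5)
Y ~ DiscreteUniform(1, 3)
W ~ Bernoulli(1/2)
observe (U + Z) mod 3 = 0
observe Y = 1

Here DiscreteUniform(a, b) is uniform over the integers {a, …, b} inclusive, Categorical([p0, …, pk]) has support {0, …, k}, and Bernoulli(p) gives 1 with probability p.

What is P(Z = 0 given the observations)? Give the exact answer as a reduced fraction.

Enumerate traces; 8 have nonzero weight after conditioning:
  (U=0, X=0, Z=0, Y=1, W=0) weight 1/75
  (U=0, X=0, Z=0, Y=1, W=1) weight 1/75
  (U=0, X=1, Z=0, Y=1, W=0) weight 1/90
  (U=0, X=1, Z=0, Y=1, W=1) weight 1/90
  (U=2, X=0, Z=1, Y=1, W=0) weight 1/90
  (U=2, X=0, Z=1, Y=1, W=1) weight 1/90
  (U=2, X=1, Z=1, Y=1, W=0) weight 1/108
  (U=2, X=1, Z=1, Y=1, W=1) weight 1/108
Group by Z:
  weight(Z=0) = 11/225
  weight(Z=1) = 11/270
Total weight = 11/225 + 11/270 = 121/1350
P(Z=0 | obs) = 11/225 / 121/1350 = 6/11
P(Z=1 | obs) = 11/270 / 121/1350 = 5/11

P(Z = 0 | obs) = 6/11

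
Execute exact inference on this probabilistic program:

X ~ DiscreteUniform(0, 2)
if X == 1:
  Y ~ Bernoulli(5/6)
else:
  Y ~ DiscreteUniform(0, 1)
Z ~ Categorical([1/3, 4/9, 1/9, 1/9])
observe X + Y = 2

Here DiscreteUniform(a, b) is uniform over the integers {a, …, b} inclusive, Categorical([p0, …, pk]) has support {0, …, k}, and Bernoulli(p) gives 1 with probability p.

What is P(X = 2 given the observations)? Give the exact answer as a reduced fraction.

Enumerate traces; 8 have nonzero weight after conditioning:
  (X=1, Y=1, Z=0) weight 5/54
  (X=1, Y=1, Z=1) weight 10/81
  (X=1, Y=1, Z=2) weight 5/162
  (X=1, Y=1, Z=3) weight 5/162
  (X=2, Y=0, Z=0) weight 1/18
  (X=2, Y=0, Z=1) weight 2/27
  (X=2, Y=0, Z=2) weight 1/54
  (X=2, Y=0, Z=3) weight 1/54
Group by X:
  weight(X=1) = 5/18
  weight(X=2) = 1/6
Total weight = 5/18 + 1/6 = 4/9
P(X=1 | obs) = 5/18 / 4/9 = 5/8
P(X=2 | obs) = 1/6 / 4/9 = 3/8

P(X = 2 | obs) = 3/8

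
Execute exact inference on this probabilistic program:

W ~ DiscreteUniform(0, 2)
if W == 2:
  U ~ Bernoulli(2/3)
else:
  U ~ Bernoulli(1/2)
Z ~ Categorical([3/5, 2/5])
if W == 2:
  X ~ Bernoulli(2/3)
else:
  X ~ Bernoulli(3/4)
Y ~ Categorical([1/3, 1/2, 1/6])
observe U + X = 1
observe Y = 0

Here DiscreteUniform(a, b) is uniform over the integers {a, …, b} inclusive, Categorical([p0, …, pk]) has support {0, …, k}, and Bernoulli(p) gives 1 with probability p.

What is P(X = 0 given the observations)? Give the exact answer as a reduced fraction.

P(X = 0 | obs) = 17/52

Enumerate traces; 12 have nonzero weight after conditioning:
  (W=0, U=0, Z=0, X=1, Y=0) weight 1/40
  (W=0, U=0, Z=1, X=1, Y=0) weight 1/60
  (W=0, U=1, Z=0, X=0, Y=0) weight 1/120
  (W=0, U=1, Z=1, X=0, Y=0) weight 1/180
  (W=1, U=0, Z=0, X=1, Y=0) weight 1/40
  (W=1, U=0, Z=1, X=1, Y=0) weight 1/60
  (W=1, U=1, Z=0, X=0, Y=0) weight 1/120
  (W=1, U=1, Z=1, X=0, Y=0) weight 1/180
  … 4 more
Group by X:
  weight(X=0) = 17/324
  weight(X=1) = 35/324
Total weight = 17/324 + 35/324 = 13/81
P(X=0 | obs) = 17/324 / 13/81 = 17/52
P(X=1 | obs) = 35/324 / 13/81 = 35/52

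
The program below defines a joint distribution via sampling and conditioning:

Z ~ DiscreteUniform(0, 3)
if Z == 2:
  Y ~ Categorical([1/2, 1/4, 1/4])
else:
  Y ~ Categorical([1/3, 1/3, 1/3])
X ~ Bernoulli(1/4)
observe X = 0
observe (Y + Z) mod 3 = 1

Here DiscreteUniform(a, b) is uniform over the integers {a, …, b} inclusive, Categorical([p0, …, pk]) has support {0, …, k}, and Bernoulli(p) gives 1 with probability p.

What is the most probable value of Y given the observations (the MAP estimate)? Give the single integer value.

Enumerate traces; 4 have nonzero weight after conditioning:
  (Z=0, Y=1, X=0) weight 1/16
  (Z=1, Y=0, X=0) weight 1/16
  (Z=2, Y=2, X=0) weight 3/64
  (Z=3, Y=1, X=0) weight 1/16
Group by Y:
  weight(Y=0) = 1/16
  weight(Y=1) = 1/8
  weight(Y=2) = 3/64
Total weight = 1/16 + 1/8 + 3/64 = 15/64
P(Y=0 | obs) = 1/16 / 15/64 = 4/15
P(Y=1 | obs) = 1/8 / 15/64 = 8/15
P(Y=2 | obs) = 3/64 / 15/64 = 1/5
argmax = 1

argmax_v P(Y = v | obs) = 1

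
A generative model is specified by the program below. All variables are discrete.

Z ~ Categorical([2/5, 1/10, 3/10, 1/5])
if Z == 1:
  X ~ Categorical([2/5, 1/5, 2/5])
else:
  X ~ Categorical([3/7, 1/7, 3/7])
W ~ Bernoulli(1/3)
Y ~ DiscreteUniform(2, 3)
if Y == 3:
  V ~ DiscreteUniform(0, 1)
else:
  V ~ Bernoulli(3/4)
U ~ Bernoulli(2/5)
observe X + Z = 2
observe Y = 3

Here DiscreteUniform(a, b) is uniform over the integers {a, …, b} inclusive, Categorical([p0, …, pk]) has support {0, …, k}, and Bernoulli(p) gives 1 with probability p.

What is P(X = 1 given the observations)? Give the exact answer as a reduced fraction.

Enumerate traces; 24 have nonzero weight after conditioning:
  (Z=0, X=2, W=0, Y=3, V=0, U=0) weight 3/175
  (Z=0, X=2, W=0, Y=3, V=0, U=1) weight 2/175
  (Z=0, X=2, W=0, Y=3, V=1, U=0) weight 3/175
  (Z=0, X=2, W=0, Y=3, V=1, U=1) weight 2/175
  (Z=0, X=2, W=1, Y=3, V=0, U=0) weight 3/350
  (Z=0, X=2, W=1, Y=3, V=0, U=1) weight 1/175
  (Z=0, X=2, W=1, Y=3, V=1, U=0) weight 3/350
  (Z=0, X=2, W=1, Y=3, V=1, U=1) weight 1/175
  (Z=1, X=1, W=0, Y=3, V=0, U=0) weight 1/500
  (Z=2, X=0, W=0, Y=3, V=0, U=0) weight 9/700
  … 14 more
Group by X:
  weight(X=0) = 9/140
  weight(X=1) = 1/100
  weight(X=2) = 3/35
Total weight = 9/140 + 1/100 + 3/35 = 4/25
P(X=0 | obs) = 9/140 / 4/25 = 45/112
P(X=1 | obs) = 1/100 / 4/25 = 1/16
P(X=2 | obs) = 3/35 / 4/25 = 15/28

P(X = 1 | obs) = 1/16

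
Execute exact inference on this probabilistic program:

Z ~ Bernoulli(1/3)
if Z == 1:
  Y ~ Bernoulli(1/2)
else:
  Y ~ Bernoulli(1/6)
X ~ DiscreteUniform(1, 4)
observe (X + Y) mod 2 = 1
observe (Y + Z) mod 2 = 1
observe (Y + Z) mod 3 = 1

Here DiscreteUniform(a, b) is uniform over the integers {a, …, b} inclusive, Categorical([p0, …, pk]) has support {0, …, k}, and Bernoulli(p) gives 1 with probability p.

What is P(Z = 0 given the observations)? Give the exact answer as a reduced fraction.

Enumerate traces; 4 have nonzero weight after conditioning:
  (Z=0, Y=1, X=2) weight 1/36
  (Z=0, Y=1, X=4) weight 1/36
  (Z=1, Y=0, X=1) weight 1/24
  (Z=1, Y=0, X=3) weight 1/24
Group by Z:
  weight(Z=0) = 1/18
  weight(Z=1) = 1/12
Total weight = 1/18 + 1/12 = 5/36
P(Z=0 | obs) = 1/18 / 5/36 = 2/5
P(Z=1 | obs) = 1/12 / 5/36 = 3/5

P(Z = 0 | obs) = 2/5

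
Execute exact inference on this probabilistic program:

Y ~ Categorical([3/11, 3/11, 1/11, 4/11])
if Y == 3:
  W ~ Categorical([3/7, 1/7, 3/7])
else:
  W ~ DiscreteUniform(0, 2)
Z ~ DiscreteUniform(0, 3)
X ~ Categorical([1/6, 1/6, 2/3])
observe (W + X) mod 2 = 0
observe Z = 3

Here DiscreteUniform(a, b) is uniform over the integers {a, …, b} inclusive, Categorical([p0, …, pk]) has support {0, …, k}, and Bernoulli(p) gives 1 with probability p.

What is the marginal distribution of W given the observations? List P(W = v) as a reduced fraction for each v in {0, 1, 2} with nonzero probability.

P(W=0) = 425/911, P(W=1) = 61/911, P(W=2) = 425/911

Enumerate traces; 20 have nonzero weight after conditioning:
  (Y=0, W=0, Z=3, X=0) weight 1/264
  (Y=0, W=0, Z=3, X=2) weight 1/66
  (Y=0, W=1, Z=3, X=1) weight 1/264
  (Y=0, W=2, Z=3, X=0) weight 1/264
  (Y=0, W=2, Z=3, X=2) weight 1/66
  (Y=1, W=0, Z=3, X=0) weight 1/264
  (Y=1, W=0, Z=3, X=2) weight 1/66
  (Y=1, W=1, Z=3, X=1) weight 1/264
  … 12 more
Group by W:
  weight(W=0) = 425/5544
  weight(W=1) = 61/5544
  weight(W=2) = 425/5544
Total weight = 425/5544 + 61/5544 + 425/5544 = 911/5544
P(W=0 | obs) = 425/5544 / 911/5544 = 425/911
P(W=1 | obs) = 61/5544 / 911/5544 = 61/911
P(W=2 | obs) = 425/5544 / 911/5544 = 425/911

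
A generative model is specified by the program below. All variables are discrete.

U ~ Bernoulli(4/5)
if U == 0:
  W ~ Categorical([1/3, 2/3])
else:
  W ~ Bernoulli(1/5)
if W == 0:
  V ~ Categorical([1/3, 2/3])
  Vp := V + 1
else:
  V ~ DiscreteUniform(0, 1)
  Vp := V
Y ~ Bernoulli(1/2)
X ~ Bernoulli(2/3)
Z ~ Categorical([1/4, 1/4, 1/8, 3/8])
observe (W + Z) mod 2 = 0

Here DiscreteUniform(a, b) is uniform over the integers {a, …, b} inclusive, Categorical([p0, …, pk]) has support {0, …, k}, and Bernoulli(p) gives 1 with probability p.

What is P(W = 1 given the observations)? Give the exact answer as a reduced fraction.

P(W = 1 | obs) = 110/269

Enumerate traces; 64 have nonzero weight after conditioning:
  (U=0, W=0, V=0, Y=0, X=0, Z=0) weight 1/1080
  (U=0, W=0, V=0, Y=0, X=0, Z=2) weight 1/2160
  (U=0, W=0, V=0, Y=0, X=1, Z=0) weight 1/540
  (U=0, W=0, V=0, Y=0, X=1, Z=2) weight 1/1080
  (U=0, W=0, V=0, Y=1, X=0, Z=0) weight 1/1080
  (U=0, W=0, V=0, Y=1, X=0, Z=2) weight 1/2160
  (U=0, W=0, V=0, Y=1, X=1, Z=0) weight 1/540
  (U=0, W=0, V=0, Y=1, X=1, Z=2) weight 1/1080
  (U=0, W=1, V=0, Y=0, X=0, Z=1) weight 1/360
  … 55 more
Group by W:
  weight(W=0) = 53/200
  weight(W=1) = 11/60
Total weight = 53/200 + 11/60 = 269/600
P(W=0 | obs) = 53/200 / 269/600 = 159/269
P(W=1 | obs) = 11/60 / 269/600 = 110/269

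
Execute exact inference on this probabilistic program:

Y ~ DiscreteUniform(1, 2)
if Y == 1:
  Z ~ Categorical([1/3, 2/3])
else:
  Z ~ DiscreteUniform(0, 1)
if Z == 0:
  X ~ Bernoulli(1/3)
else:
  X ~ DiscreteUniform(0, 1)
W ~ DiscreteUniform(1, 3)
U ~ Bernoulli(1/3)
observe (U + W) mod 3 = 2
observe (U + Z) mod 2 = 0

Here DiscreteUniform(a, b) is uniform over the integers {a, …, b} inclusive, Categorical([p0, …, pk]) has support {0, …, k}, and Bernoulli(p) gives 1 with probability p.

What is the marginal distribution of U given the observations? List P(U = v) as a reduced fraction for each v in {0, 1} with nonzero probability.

P(U=0) = 10/17, P(U=1) = 7/17

Enumerate traces; 8 have nonzero weight after conditioning:
  (Y=1, Z=0, X=0, W=2, U=0) weight 2/81
  (Y=1, Z=0, X=1, W=2, U=0) weight 1/81
  (Y=1, Z=1, X=0, W=1, U=1) weight 1/54
  (Y=1, Z=1, X=1, W=1, U=1) weight 1/54
  (Y=2, Z=0, X=0, W=2, U=0) weight 1/27
  (Y=2, Z=0, X=1, W=2, U=0) weight 1/54
  (Y=2, Z=1, X=0, W=1, U=1) weight 1/72
  (Y=2, Z=1, X=1, W=1, U=1) weight 1/72
Group by U:
  weight(U=0) = 5/54
  weight(U=1) = 7/108
Total weight = 5/54 + 7/108 = 17/108
P(U=0 | obs) = 5/54 / 17/108 = 10/17
P(U=1 | obs) = 7/108 / 17/108 = 7/17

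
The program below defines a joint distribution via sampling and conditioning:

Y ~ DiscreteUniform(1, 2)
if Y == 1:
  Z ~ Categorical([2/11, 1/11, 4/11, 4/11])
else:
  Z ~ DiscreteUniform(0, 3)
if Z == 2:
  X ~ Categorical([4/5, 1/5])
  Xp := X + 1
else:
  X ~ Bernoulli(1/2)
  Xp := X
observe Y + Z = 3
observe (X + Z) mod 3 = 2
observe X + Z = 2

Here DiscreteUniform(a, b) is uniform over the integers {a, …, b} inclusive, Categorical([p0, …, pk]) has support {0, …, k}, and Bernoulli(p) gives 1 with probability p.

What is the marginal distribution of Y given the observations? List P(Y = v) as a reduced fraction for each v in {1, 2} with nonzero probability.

P(Y=1) = 128/183, P(Y=2) = 55/183

Enumerate traces; 2 have nonzero weight after conditioning:
  (Y=1, Z=2, X=0) weight 8/55
  (Y=2, Z=1, X=1) weight 1/16
Group by Y:
  weight(Y=1) = 8/55
  weight(Y=2) = 1/16
Total weight = 8/55 + 1/16 = 183/880
P(Y=1 | obs) = 8/55 / 183/880 = 128/183
P(Y=2 | obs) = 1/16 / 183/880 = 55/183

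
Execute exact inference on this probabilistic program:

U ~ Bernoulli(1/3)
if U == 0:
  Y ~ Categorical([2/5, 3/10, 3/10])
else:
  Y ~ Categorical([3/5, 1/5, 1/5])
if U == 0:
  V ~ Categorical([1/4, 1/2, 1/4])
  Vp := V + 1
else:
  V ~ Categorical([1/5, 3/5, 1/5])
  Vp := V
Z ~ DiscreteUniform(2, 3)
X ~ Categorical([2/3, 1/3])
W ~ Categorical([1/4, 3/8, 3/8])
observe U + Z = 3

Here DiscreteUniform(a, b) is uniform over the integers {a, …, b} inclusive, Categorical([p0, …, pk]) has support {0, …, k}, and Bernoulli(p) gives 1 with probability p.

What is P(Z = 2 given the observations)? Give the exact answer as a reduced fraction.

Enumerate traces; 108 have nonzero weight after conditioning:
  (U=0, Y=0, V=0, Z=3, X=0, W=0) weight 1/180
  (U=0, Y=0, V=0, Z=3, X=0, W=1) weight 1/120
  (U=0, Y=0, V=0, Z=3, X=0, W=2) weight 1/120
  (U=0, Y=0, V=0, Z=3, X=1, W=0) weight 1/360
  (U=0, Y=0, V=0, Z=3, X=1, W=1) weight 1/240
  (U=0, Y=0, V=0, Z=3, X=1, W=2) weight 1/240
  (U=0, Y=0, V=1, Z=3, X=0, W=0) weight 1/90
  (U=0, Y=0, V=1, Z=3, X=0, W=1) weight 1/60
  (U=1, Y=0, V=0, Z=2, X=0, W=0) weight 1/300
  … 99 more
Group by Z:
  weight(Z=2) = 1/6
  weight(Z=3) = 1/3
Total weight = 1/6 + 1/3 = 1/2
P(Z=2 | obs) = 1/6 / 1/2 = 1/3
P(Z=3 | obs) = 1/3 / 1/2 = 2/3

P(Z = 2 | obs) = 1/3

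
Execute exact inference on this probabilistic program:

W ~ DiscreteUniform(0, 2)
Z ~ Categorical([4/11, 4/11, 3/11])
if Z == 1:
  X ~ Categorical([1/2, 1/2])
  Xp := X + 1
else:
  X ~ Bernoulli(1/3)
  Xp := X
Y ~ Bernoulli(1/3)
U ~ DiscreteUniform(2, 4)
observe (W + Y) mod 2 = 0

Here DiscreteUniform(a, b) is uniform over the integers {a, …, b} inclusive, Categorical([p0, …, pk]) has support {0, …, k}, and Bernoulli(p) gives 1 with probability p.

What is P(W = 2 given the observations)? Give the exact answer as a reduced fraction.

P(W = 2 | obs) = 2/5

Enumerate traces; 54 have nonzero weight after conditioning:
  (W=0, Z=0, X=0, Y=0, U=2) weight 16/891
  (W=0, Z=0, X=0, Y=0, U=3) weight 16/891
  (W=0, Z=0, X=0, Y=0, U=4) weight 16/891
  (W=0, Z=0, X=1, Y=0, U=2) weight 8/891
  (W=0, Z=0, X=1, Y=0, U=3) weight 8/891
  (W=0, Z=0, X=1, Y=0, U=4) weight 8/891
  (W=0, Z=1, X=0, Y=0, U=2) weight 4/297
  (W=0, Z=1, X=0, Y=0, U=3) weight 4/297
  (W=1, Z=0, X=0, Y=1, U=2) weight 8/891
  (W=2, Z=0, X=0, Y=0, U=2) weight 16/891
  … 44 more
Group by W:
  weight(W=0) = 2/9
  weight(W=1) = 1/9
  weight(W=2) = 2/9
Total weight = 2/9 + 1/9 + 2/9 = 5/9
P(W=0 | obs) = 2/9 / 5/9 = 2/5
P(W=1 | obs) = 1/9 / 5/9 = 1/5
P(W=2 | obs) = 2/9 / 5/9 = 2/5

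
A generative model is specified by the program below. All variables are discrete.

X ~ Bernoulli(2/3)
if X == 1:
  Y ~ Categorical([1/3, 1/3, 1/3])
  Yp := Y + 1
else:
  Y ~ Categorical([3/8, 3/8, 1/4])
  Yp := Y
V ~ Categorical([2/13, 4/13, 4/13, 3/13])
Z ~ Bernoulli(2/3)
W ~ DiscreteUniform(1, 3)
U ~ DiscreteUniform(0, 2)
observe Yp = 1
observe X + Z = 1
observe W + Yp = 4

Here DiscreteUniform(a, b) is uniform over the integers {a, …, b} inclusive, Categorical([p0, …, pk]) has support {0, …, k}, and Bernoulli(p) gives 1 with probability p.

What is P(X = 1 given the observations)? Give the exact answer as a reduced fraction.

Enumerate traces; 24 have nonzero weight after conditioning:
  (X=0, Y=1, V=0, Z=1, W=3, U=0) weight 1/702
  (X=0, Y=1, V=0, Z=1, W=3, U=1) weight 1/702
  (X=0, Y=1, V=0, Z=1, W=3, U=2) weight 1/702
  (X=0, Y=1, V=1, Z=1, W=3, U=0) weight 1/351
  (X=0, Y=1, V=1, Z=1, W=3, U=1) weight 1/351
  (X=0, Y=1, V=1, Z=1, W=3, U=2) weight 1/351
  (X=0, Y=1, V=2, Z=1, W=3, U=0) weight 1/351
  (X=0, Y=1, V=2, Z=1, W=3, U=1) weight 1/351
  (X=1, Y=0, V=0, Z=0, W=3, U=0) weight 4/3159
  … 15 more
Group by X:
  weight(X=0) = 1/36
  weight(X=1) = 2/81
Total weight = 1/36 + 2/81 = 17/324
P(X=0 | obs) = 1/36 / 17/324 = 9/17
P(X=1 | obs) = 2/81 / 17/324 = 8/17

P(X = 1 | obs) = 8/17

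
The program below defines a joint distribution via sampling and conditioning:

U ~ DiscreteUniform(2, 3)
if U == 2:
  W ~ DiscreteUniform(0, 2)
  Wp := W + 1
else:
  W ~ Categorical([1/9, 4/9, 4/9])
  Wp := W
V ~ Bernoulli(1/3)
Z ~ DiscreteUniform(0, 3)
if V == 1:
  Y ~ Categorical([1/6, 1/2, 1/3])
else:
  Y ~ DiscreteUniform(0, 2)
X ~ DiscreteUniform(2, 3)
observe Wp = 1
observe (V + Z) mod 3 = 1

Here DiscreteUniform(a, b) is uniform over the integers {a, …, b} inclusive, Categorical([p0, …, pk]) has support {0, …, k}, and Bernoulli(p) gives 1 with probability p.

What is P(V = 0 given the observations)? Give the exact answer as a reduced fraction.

Enumerate traces; 36 have nonzero weight after conditioning:
  (U=2, W=0, V=0, Z=1, Y=0, X=2) weight 1/216
  (U=2, W=0, V=0, Z=1, Y=0, X=3) weight 1/216
  (U=2, W=0, V=0, Z=1, Y=1, X=2) weight 1/216
  (U=2, W=0, V=0, Z=1, Y=1, X=3) weight 1/216
  (U=2, W=0, V=0, Z=1, Y=2, X=2) weight 1/216
  (U=2, W=0, V=0, Z=1, Y=2, X=3) weight 1/216
  (U=2, W=0, V=1, Z=0, Y=0, X=2) weight 1/864
  (U=2, W=0, V=1, Z=0, Y=0, X=3) weight 1/864
  … 28 more
Group by V:
  weight(V=0) = 7/108
  weight(V=1) = 7/108
Total weight = 7/108 + 7/108 = 7/54
P(V=0 | obs) = 7/108 / 7/54 = 1/2
P(V=1 | obs) = 7/108 / 7/54 = 1/2

P(V = 0 | obs) = 1/2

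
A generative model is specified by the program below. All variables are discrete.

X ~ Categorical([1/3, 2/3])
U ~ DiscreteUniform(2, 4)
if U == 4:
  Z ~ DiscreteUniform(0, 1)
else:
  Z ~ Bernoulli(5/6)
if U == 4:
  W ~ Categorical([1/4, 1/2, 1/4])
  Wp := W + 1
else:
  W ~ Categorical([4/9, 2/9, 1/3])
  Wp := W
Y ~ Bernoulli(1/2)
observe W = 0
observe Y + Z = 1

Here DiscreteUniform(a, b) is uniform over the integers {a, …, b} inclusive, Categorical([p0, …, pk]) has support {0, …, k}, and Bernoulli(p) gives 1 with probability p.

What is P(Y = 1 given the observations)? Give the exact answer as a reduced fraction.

P(Y = 1 | obs) = 59/246

Enumerate traces; 12 have nonzero weight after conditioning:
  (X=0, U=2, Z=0, W=0, Y=1) weight 1/243
  (X=0, U=2, Z=1, W=0, Y=0) weight 5/243
  (X=0, U=3, Z=0, W=0, Y=1) weight 1/243
  (X=0, U=3, Z=1, W=0, Y=0) weight 5/243
  (X=0, U=4, Z=0, W=0, Y=1) weight 1/144
  (X=0, U=4, Z=1, W=0, Y=0) weight 1/144
  (X=1, U=2, Z=0, W=0, Y=1) weight 2/243
  (X=1, U=2, Z=1, W=0, Y=0) weight 10/243
  … 4 more
Group by Y:
  weight(Y=0) = 187/1296
  weight(Y=1) = 59/1296
Total weight = 187/1296 + 59/1296 = 41/216
P(Y=0 | obs) = 187/1296 / 41/216 = 187/246
P(Y=1 | obs) = 59/1296 / 41/216 = 59/246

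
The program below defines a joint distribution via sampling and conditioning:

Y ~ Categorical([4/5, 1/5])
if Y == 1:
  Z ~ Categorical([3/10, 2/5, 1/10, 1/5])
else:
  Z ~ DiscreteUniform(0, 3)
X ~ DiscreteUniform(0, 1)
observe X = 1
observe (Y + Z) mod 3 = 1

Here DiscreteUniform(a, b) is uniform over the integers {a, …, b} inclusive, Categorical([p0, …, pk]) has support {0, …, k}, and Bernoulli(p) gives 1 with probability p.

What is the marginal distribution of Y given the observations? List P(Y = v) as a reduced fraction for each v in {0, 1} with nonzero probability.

Enumerate traces; 3 have nonzero weight after conditioning:
  (Y=0, Z=1, X=1) weight 1/10
  (Y=1, Z=0, X=1) weight 3/100
  (Y=1, Z=3, X=1) weight 1/50
Group by Y:
  weight(Y=0) = 1/10
  weight(Y=1) = 1/20
Total weight = 1/10 + 1/20 = 3/20
P(Y=0 | obs) = 1/10 / 3/20 = 2/3
P(Y=1 | obs) = 1/20 / 3/20 = 1/3

P(Y=0) = 2/3, P(Y=1) = 1/3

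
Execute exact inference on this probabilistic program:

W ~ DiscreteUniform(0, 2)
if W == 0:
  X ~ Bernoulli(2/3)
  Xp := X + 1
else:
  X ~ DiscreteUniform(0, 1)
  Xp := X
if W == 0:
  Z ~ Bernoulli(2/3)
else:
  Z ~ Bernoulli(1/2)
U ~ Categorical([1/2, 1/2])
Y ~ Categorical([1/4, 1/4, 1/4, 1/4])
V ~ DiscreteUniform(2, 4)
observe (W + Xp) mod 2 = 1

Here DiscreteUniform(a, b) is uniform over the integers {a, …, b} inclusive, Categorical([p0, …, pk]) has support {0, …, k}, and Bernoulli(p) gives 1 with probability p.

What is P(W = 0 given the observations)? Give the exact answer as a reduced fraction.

Enumerate traces; 144 have nonzero weight after conditioning:
  (W=0, X=0, Z=0, U=0, Y=0, V=2) weight 1/648
  (W=0, X=0, Z=0, U=0, Y=0, V=3) weight 1/648
  (W=0, X=0, Z=0, U=0, Y=0, V=4) weight 1/648
  (W=0, X=0, Z=0, U=0, Y=1, V=2) weight 1/648
  (W=0, X=0, Z=0, U=0, Y=1, V=3) weight 1/648
  (W=0, X=0, Z=0, U=0, Y=1, V=4) weight 1/648
  (W=0, X=0, Z=0, U=0, Y=2, V=2) weight 1/648
  (W=0, X=0, Z=0, U=0, Y=2, V=3) weight 1/648
  (W=1, X=0, Z=0, U=0, Y=0, V=2) weight 1/288
  (W=2, X=1, Z=0, U=0, Y=0, V=2) weight 1/288
  … 134 more
Group by W:
  weight(W=0) = 1/9
  weight(W=1) = 1/6
  weight(W=2) = 1/6
Total weight = 1/9 + 1/6 + 1/6 = 4/9
P(W=0 | obs) = 1/9 / 4/9 = 1/4
P(W=1 | obs) = 1/6 / 4/9 = 3/8
P(W=2 | obs) = 1/6 / 4/9 = 3/8

P(W = 0 | obs) = 1/4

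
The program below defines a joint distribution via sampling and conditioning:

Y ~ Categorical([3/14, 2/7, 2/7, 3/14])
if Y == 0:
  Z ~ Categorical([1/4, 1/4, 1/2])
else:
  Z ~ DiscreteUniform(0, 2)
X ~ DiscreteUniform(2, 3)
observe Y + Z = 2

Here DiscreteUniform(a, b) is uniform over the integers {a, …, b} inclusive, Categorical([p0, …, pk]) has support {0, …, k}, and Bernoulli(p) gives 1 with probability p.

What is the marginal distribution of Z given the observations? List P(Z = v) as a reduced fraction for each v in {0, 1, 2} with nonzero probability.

P(Z=0) = 8/25, P(Z=1) = 8/25, P(Z=2) = 9/25

Enumerate traces; 6 have nonzero weight after conditioning:
  (Y=0, Z=2, X=2) weight 3/56
  (Y=0, Z=2, X=3) weight 3/56
  (Y=1, Z=1, X=2) weight 1/21
  (Y=1, Z=1, X=3) weight 1/21
  (Y=2, Z=0, X=2) weight 1/21
  (Y=2, Z=0, X=3) weight 1/21
Group by Z:
  weight(Z=0) = 2/21
  weight(Z=1) = 2/21
  weight(Z=2) = 3/28
Total weight = 2/21 + 2/21 + 3/28 = 25/84
P(Z=0 | obs) = 2/21 / 25/84 = 8/25
P(Z=1 | obs) = 2/21 / 25/84 = 8/25
P(Z=2 | obs) = 3/28 / 25/84 = 9/25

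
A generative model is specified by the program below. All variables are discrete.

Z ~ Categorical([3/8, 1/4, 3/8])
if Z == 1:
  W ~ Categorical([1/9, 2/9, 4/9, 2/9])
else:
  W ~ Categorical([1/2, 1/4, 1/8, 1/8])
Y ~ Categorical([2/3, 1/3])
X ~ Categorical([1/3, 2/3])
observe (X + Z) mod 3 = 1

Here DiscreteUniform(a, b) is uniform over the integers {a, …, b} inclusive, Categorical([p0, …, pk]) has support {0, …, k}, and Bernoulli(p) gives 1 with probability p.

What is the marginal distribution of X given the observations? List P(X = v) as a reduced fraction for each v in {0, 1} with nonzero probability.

Enumerate traces; 16 have nonzero weight after conditioning:
  (Z=0, W=0, Y=0, X=1) weight 1/12
  (Z=0, W=0, Y=1, X=1) weight 1/24
  (Z=0, W=1, Y=0, X=1) weight 1/24
  (Z=0, W=1, Y=1, X=1) weight 1/48
  (Z=0, W=2, Y=0, X=1) weight 1/48
  (Z=0, W=2, Y=1, X=1) weight 1/96
  (Z=0, W=3, Y=0, X=1) weight 1/48
  (Z=0, W=3, Y=1, X=1) weight 1/96
  (Z=1, W=0, Y=0, X=0) weight 1/162
  … 7 more
Group by X:
  weight(X=0) = 1/12
  weight(X=1) = 1/4
Total weight = 1/12 + 1/4 = 1/3
P(X=0 | obs) = 1/12 / 1/3 = 1/4
P(X=1 | obs) = 1/4 / 1/3 = 3/4

P(X=0) = 1/4, P(X=1) = 3/4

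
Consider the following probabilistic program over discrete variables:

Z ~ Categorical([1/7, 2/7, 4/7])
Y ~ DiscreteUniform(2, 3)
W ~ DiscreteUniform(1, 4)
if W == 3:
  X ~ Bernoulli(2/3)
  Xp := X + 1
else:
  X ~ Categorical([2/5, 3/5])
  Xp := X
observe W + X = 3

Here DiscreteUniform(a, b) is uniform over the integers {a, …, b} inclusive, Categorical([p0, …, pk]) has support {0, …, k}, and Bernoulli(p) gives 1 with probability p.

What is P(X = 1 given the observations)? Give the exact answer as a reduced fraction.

P(X = 1 | obs) = 9/14

Enumerate traces; 12 have nonzero weight after conditioning:
  (Z=0, Y=2, W=2, X=1) weight 3/280
  (Z=0, Y=2, W=3, X=0) weight 1/168
  (Z=0, Y=3, W=2, X=1) weight 3/280
  (Z=0, Y=3, W=3, X=0) weight 1/168
  (Z=1, Y=2, W=2, X=1) weight 3/140
  (Z=1, Y=2, W=3, X=0) weight 1/84
  (Z=1, Y=3, W=2, X=1) weight 3/140
  (Z=1, Y=3, W=3, X=0) weight 1/84
  … 4 more
Group by X:
  weight(X=0) = 1/12
  weight(X=1) = 3/20
Total weight = 1/12 + 3/20 = 7/30
P(X=0 | obs) = 1/12 / 7/30 = 5/14
P(X=1 | obs) = 3/20 / 7/30 = 9/14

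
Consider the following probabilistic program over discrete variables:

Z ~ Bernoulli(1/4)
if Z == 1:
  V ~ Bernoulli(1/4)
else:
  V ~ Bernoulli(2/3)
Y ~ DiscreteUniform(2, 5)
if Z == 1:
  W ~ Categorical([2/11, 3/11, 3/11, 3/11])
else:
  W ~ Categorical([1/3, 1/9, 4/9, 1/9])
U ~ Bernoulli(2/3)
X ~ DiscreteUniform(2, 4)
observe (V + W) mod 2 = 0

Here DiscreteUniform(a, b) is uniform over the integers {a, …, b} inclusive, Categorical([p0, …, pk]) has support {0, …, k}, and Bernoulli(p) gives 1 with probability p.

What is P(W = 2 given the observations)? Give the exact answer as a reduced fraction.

Enumerate traces; 192 have nonzero weight after conditioning:
  (Z=0, V=0, Y=2, W=0, U=0, X=2) weight 1/432
  (Z=0, V=0, Y=2, W=0, U=0, X=3) weight 1/432
  (Z=0, V=0, Y=2, W=0, U=0, X=4) weight 1/432
  (Z=0, V=0, Y=2, W=0, U=1, X=2) weight 1/216
  (Z=0, V=0, Y=2, W=0, U=1, X=3) weight 1/216
  (Z=0, V=0, Y=2, W=0, U=1, X=4) weight 1/216
  (Z=0, V=0, Y=2, W=2, U=0, X=2) weight 1/324
  (Z=0, V=0, Y=2, W=2, U=0, X=3) weight 1/324
  (Z=0, V=1, Y=2, W=1, U=0, X=2) weight 1/648
  (Z=0, V=1, Y=2, W=3, U=0, X=2) weight 1/648
  … 182 more
Group by W:
  weight(W=0) = 31/264
  weight(W=1) = 115/1584
  weight(W=2) = 257/1584
  weight(W=3) = 115/1584
Total weight = 31/264 + 115/1584 + 257/1584 + 115/1584 = 673/1584
P(W=0 | obs) = 31/264 / 673/1584 = 186/673
P(W=1 | obs) = 115/1584 / 673/1584 = 115/673
P(W=2 | obs) = 257/1584 / 673/1584 = 257/673
P(W=3 | obs) = 115/1584 / 673/1584 = 115/673

P(W = 2 | obs) = 257/673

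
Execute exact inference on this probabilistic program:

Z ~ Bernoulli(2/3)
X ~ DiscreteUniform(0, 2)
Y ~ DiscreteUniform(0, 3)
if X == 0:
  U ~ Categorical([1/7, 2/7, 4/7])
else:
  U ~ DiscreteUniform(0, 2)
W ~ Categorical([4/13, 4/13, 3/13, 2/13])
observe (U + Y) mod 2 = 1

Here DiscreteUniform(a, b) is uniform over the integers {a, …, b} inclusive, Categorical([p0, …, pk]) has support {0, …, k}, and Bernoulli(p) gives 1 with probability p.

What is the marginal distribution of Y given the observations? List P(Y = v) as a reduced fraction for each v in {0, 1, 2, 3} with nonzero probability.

P(Y=0) = 10/63, P(Y=1) = 43/126, P(Y=2) = 10/63, P(Y=3) = 43/126

Enumerate traces; 144 have nonzero weight after conditioning:
  (Z=0, X=0, Y=0, U=1, W=0) weight 2/819
  (Z=0, X=0, Y=0, U=1, W=1) weight 2/819
  (Z=0, X=0, Y=0, U=1, W=2) weight 1/546
  (Z=0, X=0, Y=0, U=1, W=3) weight 1/819
  (Z=0, X=0, Y=1, U=0, W=0) weight 1/819
  (Z=0, X=0, Y=1, U=0, W=1) weight 1/819
  (Z=0, X=0, Y=1, U=0, W=2) weight 1/1092
  (Z=0, X=0, Y=1, U=0, W=3) weight 1/1638
  (Z=0, X=0, Y=2, U=1, W=0) weight 2/819
  (Z=0, X=0, Y=3, U=0, W=0) weight 1/819
  … 134 more
Group by Y:
  weight(Y=0) = 5/63
  weight(Y=1) = 43/252
  weight(Y=2) = 5/63
  weight(Y=3) = 43/252
Total weight = 5/63 + 43/252 + 5/63 + 43/252 = 1/2
P(Y=0 | obs) = 5/63 / 1/2 = 10/63
P(Y=1 | obs) = 43/252 / 1/2 = 43/126
P(Y=2 | obs) = 5/63 / 1/2 = 10/63
P(Y=3 | obs) = 43/252 / 1/2 = 43/126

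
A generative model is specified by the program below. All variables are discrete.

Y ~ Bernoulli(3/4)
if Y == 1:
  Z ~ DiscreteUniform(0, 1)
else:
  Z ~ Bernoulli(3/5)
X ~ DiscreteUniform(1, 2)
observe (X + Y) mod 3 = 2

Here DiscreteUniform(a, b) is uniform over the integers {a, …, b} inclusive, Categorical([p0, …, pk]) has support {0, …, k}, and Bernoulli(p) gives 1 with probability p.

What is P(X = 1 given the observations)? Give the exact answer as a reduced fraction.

Enumerate traces; 4 have nonzero weight after conditioning:
  (Y=0, Z=0, X=2) weight 1/20
  (Y=0, Z=1, X=2) weight 3/40
  (Y=1, Z=0, X=1) weight 3/16
  (Y=1, Z=1, X=1) weight 3/16
Group by X:
  weight(X=1) = 3/8
  weight(X=2) = 1/8
Total weight = 3/8 + 1/8 = 1/2
P(X=1 | obs) = 3/8 / 1/2 = 3/4
P(X=2 | obs) = 1/8 / 1/2 = 1/4

P(X = 1 | obs) = 3/4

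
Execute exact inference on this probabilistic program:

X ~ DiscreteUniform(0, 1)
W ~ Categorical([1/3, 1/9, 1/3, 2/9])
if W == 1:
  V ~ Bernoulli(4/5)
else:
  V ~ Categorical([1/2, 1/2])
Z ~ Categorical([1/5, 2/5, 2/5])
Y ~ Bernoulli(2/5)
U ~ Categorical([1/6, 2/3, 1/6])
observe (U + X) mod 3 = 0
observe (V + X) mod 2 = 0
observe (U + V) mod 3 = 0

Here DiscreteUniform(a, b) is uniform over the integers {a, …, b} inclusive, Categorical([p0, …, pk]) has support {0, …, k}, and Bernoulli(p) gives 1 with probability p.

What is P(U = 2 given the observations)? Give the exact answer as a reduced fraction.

P(U = 2 | obs) = 8/15

Enumerate traces; 48 have nonzero weight after conditioning:
  (X=0, W=0, V=0, Z=0, Y=0, U=0) weight 1/600
  (X=0, W=0, V=0, Z=0, Y=1, U=0) weight 1/900
  (X=0, W=0, V=0, Z=1, Y=0, U=0) weight 1/300
  (X=0, W=0, V=0, Z=1, Y=1, U=0) weight 1/450
  (X=0, W=0, V=0, Z=2, Y=0, U=0) weight 1/300
  (X=0, W=0, V=0, Z=2, Y=1, U=0) weight 1/450
  (X=0, W=1, V=0, Z=0, Y=0, U=0) weight 1/4500
  (X=0, W=1, V=0, Z=0, Y=1, U=0) weight 1/6750
  (X=1, W=0, V=1, Z=0, Y=0, U=2) weight 1/600
  … 39 more
Group by U:
  weight(U=0) = 7/180
  weight(U=2) = 2/45
Total weight = 7/180 + 2/45 = 1/12
P(U=0 | obs) = 7/180 / 1/12 = 7/15
P(U=2 | obs) = 2/45 / 1/12 = 8/15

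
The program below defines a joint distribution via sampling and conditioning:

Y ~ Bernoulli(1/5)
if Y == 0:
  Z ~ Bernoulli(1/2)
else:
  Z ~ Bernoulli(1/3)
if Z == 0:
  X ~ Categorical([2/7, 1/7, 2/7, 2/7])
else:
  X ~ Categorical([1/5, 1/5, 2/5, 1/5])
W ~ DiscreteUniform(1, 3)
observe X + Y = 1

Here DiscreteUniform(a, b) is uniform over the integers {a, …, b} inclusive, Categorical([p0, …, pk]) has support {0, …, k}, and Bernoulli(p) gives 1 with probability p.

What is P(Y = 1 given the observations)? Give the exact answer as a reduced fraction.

Enumerate traces; 12 have nonzero weight after conditioning:
  (Y=0, Z=0, X=1, W=1) weight 2/105
  (Y=0, Z=0, X=1, W=2) weight 2/105
  (Y=0, Z=0, X=1, W=3) weight 2/105
  (Y=0, Z=1, X=1, W=1) weight 2/75
  (Y=0, Z=1, X=1, W=2) weight 2/75
  (Y=0, Z=1, X=1, W=3) weight 2/75
  (Y=1, Z=0, X=0, W=1) weight 4/315
  (Y=1, Z=0, X=0, W=2) weight 4/315
  … 4 more
Group by Y:
  weight(Y=0) = 24/175
  weight(Y=1) = 9/175
Total weight = 24/175 + 9/175 = 33/175
P(Y=0 | obs) = 24/175 / 33/175 = 8/11
P(Y=1 | obs) = 9/175 / 33/175 = 3/11

P(Y = 1 | obs) = 3/11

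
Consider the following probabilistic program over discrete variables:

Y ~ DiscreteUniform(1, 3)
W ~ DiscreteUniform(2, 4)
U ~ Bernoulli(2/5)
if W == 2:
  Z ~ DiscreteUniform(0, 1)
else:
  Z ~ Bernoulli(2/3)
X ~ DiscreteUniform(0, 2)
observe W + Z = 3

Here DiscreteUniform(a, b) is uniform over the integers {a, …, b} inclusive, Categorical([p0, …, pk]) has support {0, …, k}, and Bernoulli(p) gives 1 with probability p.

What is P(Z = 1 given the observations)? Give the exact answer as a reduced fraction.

P(Z = 1 | obs) = 3/5

Enumerate traces; 36 have nonzero weight after conditioning:
  (Y=1, W=2, U=0, Z=1, X=0) weight 1/90
  (Y=1, W=2, U=0, Z=1, X=1) weight 1/90
  (Y=1, W=2, U=0, Z=1, X=2) weight 1/90
  (Y=1, W=2, U=1, Z=1, X=0) weight 1/135
  (Y=1, W=2, U=1, Z=1, X=1) weight 1/135
  (Y=1, W=2, U=1, Z=1, X=2) weight 1/135
  (Y=1, W=3, U=0, Z=0, X=0) weight 1/135
  (Y=1, W=3, U=0, Z=0, X=1) weight 1/135
  … 28 more
Group by Z:
  weight(Z=0) = 1/9
  weight(Z=1) = 1/6
Total weight = 1/9 + 1/6 = 5/18
P(Z=0 | obs) = 1/9 / 5/18 = 2/5
P(Z=1 | obs) = 1/6 / 5/18 = 3/5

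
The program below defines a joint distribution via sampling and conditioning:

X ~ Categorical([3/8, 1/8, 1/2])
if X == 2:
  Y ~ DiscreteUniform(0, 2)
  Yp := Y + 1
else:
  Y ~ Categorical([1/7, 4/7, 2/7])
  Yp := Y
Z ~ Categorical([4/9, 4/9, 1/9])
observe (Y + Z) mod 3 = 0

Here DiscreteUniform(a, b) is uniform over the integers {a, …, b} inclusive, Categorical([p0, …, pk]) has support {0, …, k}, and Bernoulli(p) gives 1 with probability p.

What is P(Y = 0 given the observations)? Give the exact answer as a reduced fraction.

P(Y = 0 | obs) = 40/111

Enumerate traces; 9 have nonzero weight after conditioning:
  (X=0, Y=0, Z=0) weight 1/42
  (X=0, Y=1, Z=2) weight 1/42
  (X=0, Y=2, Z=1) weight 1/21
  (X=1, Y=0, Z=0) weight 1/126
  (X=1, Y=1, Z=2) weight 1/126
  (X=1, Y=2, Z=1) weight 1/63
  (X=2, Y=0, Z=0) weight 2/27
  (X=2, Y=1, Z=2) weight 1/54
  … 1 more
Group by Y:
  weight(Y=0) = 20/189
  weight(Y=1) = 19/378
  weight(Y=2) = 26/189
Total weight = 20/189 + 19/378 + 26/189 = 37/126
P(Y=0 | obs) = 20/189 / 37/126 = 40/111
P(Y=1 | obs) = 19/378 / 37/126 = 19/111
P(Y=2 | obs) = 26/189 / 37/126 = 52/111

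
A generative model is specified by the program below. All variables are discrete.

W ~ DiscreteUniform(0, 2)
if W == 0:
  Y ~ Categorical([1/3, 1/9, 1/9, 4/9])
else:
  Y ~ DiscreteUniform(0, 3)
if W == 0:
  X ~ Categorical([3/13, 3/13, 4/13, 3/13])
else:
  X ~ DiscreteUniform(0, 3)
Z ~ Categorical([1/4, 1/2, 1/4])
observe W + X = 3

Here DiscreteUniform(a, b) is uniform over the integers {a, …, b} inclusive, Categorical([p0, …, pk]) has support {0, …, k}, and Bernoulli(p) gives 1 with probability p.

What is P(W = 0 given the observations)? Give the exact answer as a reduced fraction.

Enumerate traces; 36 have nonzero weight after conditioning:
  (W=0, Y=0, X=3, Z=0) weight 1/156
  (W=0, Y=0, X=3, Z=1) weight 1/78
  (W=0, Y=0, X=3, Z=2) weight 1/156
  (W=0, Y=1, X=3, Z=0) weight 1/468
  (W=0, Y=1, X=3, Z=1) weight 1/234
  (W=0, Y=1, X=3, Z=2) weight 1/468
  (W=0, Y=2, X=3, Z=0) weight 1/468
  (W=0, Y=2, X=3, Z=1) weight 1/234
  (W=1, Y=0, X=2, Z=0) weight 1/192
  (W=2, Y=0, X=1, Z=0) weight 1/192
  … 26 more
Group by W:
  weight(W=0) = 1/13
  weight(W=1) = 1/12
  weight(W=2) = 1/12
Total weight = 1/13 + 1/12 + 1/12 = 19/78
P(W=0 | obs) = 1/13 / 19/78 = 6/19
P(W=1 | obs) = 1/12 / 19/78 = 13/38
P(W=2 | obs) = 1/12 / 19/78 = 13/38

P(W = 0 | obs) = 6/19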